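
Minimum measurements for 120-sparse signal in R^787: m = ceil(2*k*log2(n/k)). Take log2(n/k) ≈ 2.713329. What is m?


log2(n/k) = log2(787/120) ≈ 2.713329.
2*k*log2(n/k) ≈ 2*120*2.713329 = 651.19896.
m = ceil(651.19896) = 652.

652


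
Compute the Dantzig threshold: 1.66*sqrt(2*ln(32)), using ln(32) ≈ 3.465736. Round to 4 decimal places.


ln(32) ≈ 3.465736.
2*ln(n) ≈ 6.931472.
sqrt(2*ln(n)) ≈ sqrt(6.931472) ≈ 2.632769.
threshold ≈ 1.66*2.632769 = 4.37039654 ≈ 4.3704.

4.3704


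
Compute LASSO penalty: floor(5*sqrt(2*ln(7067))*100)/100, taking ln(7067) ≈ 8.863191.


ln(7067) ≈ 8.863191.
2*ln(n) ≈ 17.726382.
sqrt(2*ln(n)) ≈ sqrt(17.726382) ≈ 4.210271.
lambda ≈ 5*4.210271 = 21.051355.
floor(lambda*100)/100 = 21.05.

21.05


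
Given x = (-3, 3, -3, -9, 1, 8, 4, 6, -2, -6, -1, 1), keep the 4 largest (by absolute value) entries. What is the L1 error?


Sorted |x_i| descending: [9, 8, 6, 6, 4, 3, 3, 3, 2, 1, 1, 1]
Keep top 4: [9, 8, 6, 6]
Tail entries: [4, 3, 3, 3, 2, 1, 1, 1]
L1 error = sum of tail = 18.

18


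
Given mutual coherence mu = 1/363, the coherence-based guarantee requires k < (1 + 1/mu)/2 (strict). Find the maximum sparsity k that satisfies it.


1/mu = 363.
1 + 1/mu = 364.
(1 + 1/mu)/2 = 182 is an integer and the inequality is strict, so k_max = 182 - 1 = 181.

181


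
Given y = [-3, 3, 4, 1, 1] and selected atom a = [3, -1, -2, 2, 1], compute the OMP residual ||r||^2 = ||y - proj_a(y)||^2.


a^T a = 19.
a^T y = -17.
coeff = -17/19 = -17/19.
||r||^2 = 395/19.

395/19


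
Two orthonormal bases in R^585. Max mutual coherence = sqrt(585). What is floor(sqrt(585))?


24^2 = 576 <= 585 < 625 = 25^2, so 24 <= sqrt(585) < 25.
floor(sqrt(585)) = 24.

24


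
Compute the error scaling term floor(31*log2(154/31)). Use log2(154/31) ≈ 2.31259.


log2(n/k) = log2(154/31) ≈ 2.31259.
k*log2(n/k) ≈ 31*2.31259 = 71.69029.
floor(71.69029) = 71.

71


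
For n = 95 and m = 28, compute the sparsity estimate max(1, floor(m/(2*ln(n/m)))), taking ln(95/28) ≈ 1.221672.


n/m = 95/28.
ln(n/m) ≈ 1.221672.
2*ln(n/m) ≈ 2.443344.
m/(2*ln(n/m)) ≈ 28/2.443344 ≈ 11.4597.
floor = 11.
k_max = max(1, 11) = 11.

11


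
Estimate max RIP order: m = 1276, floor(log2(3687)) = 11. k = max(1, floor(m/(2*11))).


floor(log2(3687)) = 11.
2*11 = 22.
m/(2*floor(log2(n))) = 1276/22 ≈ 58.0.
floor = 58.
k = max(1, 58) = 58.

58


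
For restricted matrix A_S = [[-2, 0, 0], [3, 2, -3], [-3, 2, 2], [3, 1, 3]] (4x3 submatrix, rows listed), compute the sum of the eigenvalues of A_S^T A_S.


Sum of eigenvalues of A_S^T A_S = trace(A_S^T A_S) = sum of squared column norms of A_S.
A_S^T A_S diagonal: [31, 9, 22].
trace = 31 + 9 + 22 = 62.

62


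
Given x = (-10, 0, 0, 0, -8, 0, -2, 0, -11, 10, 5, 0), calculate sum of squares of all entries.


Non-zero entries: [(0, -10), (4, -8), (6, -2), (8, -11), (9, 10), (10, 5)]
Squares: [100, 64, 4, 121, 100, 25]
||x||_2^2 = sum = 414.

414


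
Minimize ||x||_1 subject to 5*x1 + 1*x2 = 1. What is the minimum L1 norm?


Axis intercepts:
  x1 = 1/5, x2 = 0: L1 = 1/5
  x1 = 0, x2 = 1: L1 = 1
x* = (1/5, 0)
||x*||_1 = 1/5.

1/5


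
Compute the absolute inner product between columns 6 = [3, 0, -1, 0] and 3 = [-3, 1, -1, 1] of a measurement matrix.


Inner product: 3*-3 + 0*1 + -1*-1 + 0*1
Products: [-9, 0, 1, 0]
Sum = -8.
|dot| = 8.

8


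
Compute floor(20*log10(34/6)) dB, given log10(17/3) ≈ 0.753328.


||x||/||e|| = 34/6 = 17/3.
log10(17/3) ≈ 0.753328.
20*log10(||x||/||e||) ≈ 20*0.753328 = 15.06656.
floor(15.06656) = 15.

15


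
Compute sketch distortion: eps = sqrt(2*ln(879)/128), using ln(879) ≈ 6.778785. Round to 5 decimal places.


ln(879) ≈ 6.778785.
2*ln(N)/m ≈ 2*6.778785/128 ≈ 0.10591852.
eps = sqrt(0.10591852) ≈ 0.3254513 ≈ 0.32545.

0.32545


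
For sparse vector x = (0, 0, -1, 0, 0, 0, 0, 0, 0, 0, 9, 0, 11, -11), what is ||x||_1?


Non-zero entries: [(2, -1), (10, 9), (12, 11), (13, -11)]
Absolute values: [1, 9, 11, 11]
||x||_1 = sum = 32.

32


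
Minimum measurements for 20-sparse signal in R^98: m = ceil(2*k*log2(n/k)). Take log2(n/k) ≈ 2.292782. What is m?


log2(n/k) = log2(98/20) ≈ 2.292782.
2*k*log2(n/k) ≈ 2*20*2.292782 = 91.71128.
m = ceil(91.71128) = 92.

92


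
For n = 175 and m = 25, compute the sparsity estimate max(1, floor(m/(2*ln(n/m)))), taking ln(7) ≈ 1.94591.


n/m = 175/25 = 7.
ln(n/m) ≈ 1.94591.
2*ln(n/m) ≈ 3.89182.
m/(2*ln(n/m)) ≈ 25/3.89182 ≈ 6.4237.
floor = 6.
k_max = max(1, 6) = 6.

6


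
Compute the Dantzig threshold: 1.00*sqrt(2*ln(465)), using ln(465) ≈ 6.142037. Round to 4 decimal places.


ln(465) ≈ 6.142037.
2*ln(n) ≈ 12.284074.
sqrt(2*ln(n)) ≈ sqrt(12.284074) ≈ 3.504864.
threshold ≈ 1.00*3.504864 = 3.504864 ≈ 3.5049.

3.5049


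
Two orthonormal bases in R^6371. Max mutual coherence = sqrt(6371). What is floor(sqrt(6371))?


79^2 = 6241 <= 6371 < 6400 = 80^2, so 79 <= sqrt(6371) < 80.
floor(sqrt(6371)) = 79.

79


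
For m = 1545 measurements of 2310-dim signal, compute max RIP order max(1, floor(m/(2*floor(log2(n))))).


floor(log2(2310)) = 11.
2*11 = 22.
m/(2*floor(log2(n))) = 1545/22 ≈ 70.2273.
floor = 70.
k = max(1, 70) = 70.

70


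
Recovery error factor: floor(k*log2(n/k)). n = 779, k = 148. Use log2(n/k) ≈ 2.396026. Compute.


log2(n/k) = log2(779/148) ≈ 2.396026.
k*log2(n/k) ≈ 148*2.396026 = 354.611848.
floor(354.611848) = 354.

354


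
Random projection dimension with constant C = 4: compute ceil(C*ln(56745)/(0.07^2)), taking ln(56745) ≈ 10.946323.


ln(56745) ≈ 10.946323.
eps^2 = 0.07^2 = 0.0049.
C*ln(N)/eps^2 ≈ 4*10.946323/0.0049 ≈ 8935.7739.
m = ceil(8935.7739) = 8936.

8936


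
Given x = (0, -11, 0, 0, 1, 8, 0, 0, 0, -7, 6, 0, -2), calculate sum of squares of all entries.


Non-zero entries: [(1, -11), (4, 1), (5, 8), (9, -7), (10, 6), (12, -2)]
Squares: [121, 1, 64, 49, 36, 4]
||x||_2^2 = sum = 275.

275


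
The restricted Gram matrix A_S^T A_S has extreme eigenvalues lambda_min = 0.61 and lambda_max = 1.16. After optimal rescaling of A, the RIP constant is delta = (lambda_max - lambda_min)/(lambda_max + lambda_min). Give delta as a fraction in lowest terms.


lambda_max - lambda_min = 1.16 - 0.61 = 0.55.
lambda_max + lambda_min = 1.16 + 0.61 = 1.77.
delta = 0.55/1.77 = 55/177.

55/177


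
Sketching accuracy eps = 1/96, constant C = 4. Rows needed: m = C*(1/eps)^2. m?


1/eps = 96.
(1/eps)^2 = 9216.
m = 4*9216 = 36864.

36864


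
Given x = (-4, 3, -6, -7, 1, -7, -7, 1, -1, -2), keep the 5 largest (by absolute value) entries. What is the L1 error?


Sorted |x_i| descending: [7, 7, 7, 6, 4, 3, 2, 1, 1, 1]
Keep top 5: [7, 7, 7, 6, 4]
Tail entries: [3, 2, 1, 1, 1]
L1 error = sum of tail = 8.

8


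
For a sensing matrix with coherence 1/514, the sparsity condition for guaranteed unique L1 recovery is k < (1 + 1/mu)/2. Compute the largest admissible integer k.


1/mu = 514.
1 + 1/mu = 515.
(1 + 1/mu)/2 = 257.5 is not an integer, so k_max = floor(257.5) = 257.

257


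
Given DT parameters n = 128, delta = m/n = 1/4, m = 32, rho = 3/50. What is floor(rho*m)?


m = 1/4*128 = 32.
rho = 3/50.
rho*m = 3/50*32 = 1.92.
k = floor(1.92) = 1.

1


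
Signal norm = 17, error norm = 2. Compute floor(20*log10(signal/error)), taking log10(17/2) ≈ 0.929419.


||x||/||e|| = 17/2.
log10(17/2) ≈ 0.929419.
20*log10(||x||/||e||) ≈ 20*0.929419 = 18.58838.
floor(18.58838) = 18.

18


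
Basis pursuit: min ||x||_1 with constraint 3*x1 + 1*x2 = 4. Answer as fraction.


Axis intercepts:
  x1 = 4/3, x2 = 0: L1 = 4/3
  x1 = 0, x2 = 4: L1 = 4
x* = (4/3, 0)
||x*||_1 = 4/3.

4/3


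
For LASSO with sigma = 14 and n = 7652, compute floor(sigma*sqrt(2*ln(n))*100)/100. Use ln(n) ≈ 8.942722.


ln(7652) ≈ 8.942722.
2*ln(n) ≈ 17.885444.
sqrt(2*ln(n)) ≈ sqrt(17.885444) ≈ 4.229119.
lambda ≈ 14*4.229119 = 59.207666.
floor(lambda*100)/100 = 59.20.

59.20


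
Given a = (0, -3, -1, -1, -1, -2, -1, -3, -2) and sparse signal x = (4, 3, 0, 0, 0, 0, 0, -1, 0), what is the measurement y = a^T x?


Non-zero terms: ['0*4', '-3*3', '-3*-1']
Products: [0, -9, 3]
y = sum = -6.

-6


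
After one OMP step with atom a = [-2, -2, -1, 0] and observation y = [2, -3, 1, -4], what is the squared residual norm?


a^T a = 9.
a^T y = 1.
coeff = 1/9 = 1/9.
||r||^2 = 269/9.

269/9


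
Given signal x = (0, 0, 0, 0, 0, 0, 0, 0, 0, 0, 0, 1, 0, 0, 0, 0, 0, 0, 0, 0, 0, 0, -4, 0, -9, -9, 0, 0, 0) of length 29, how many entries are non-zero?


Non-zero positions: [11, 22, 24, 25].
Sparsity = 4.

4


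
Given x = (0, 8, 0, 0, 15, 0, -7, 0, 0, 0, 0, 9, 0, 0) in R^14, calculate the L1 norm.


Non-zero entries: [(1, 8), (4, 15), (6, -7), (11, 9)]
Absolute values: [8, 15, 7, 9]
||x||_1 = sum = 39.

39


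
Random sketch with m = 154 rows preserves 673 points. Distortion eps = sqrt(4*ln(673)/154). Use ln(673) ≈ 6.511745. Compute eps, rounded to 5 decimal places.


ln(673) ≈ 6.511745.
4*ln(N)/m ≈ 4*6.511745/154 ≈ 0.16913623.
eps = sqrt(0.16913623) ≈ 0.4112618 ≈ 0.41126.

0.41126


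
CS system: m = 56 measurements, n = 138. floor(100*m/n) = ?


100*m/n = 100*56/138 ≈ 40.5797.
floor = 40.

40


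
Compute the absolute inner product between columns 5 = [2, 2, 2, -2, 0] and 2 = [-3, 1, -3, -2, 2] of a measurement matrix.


Inner product: 2*-3 + 2*1 + 2*-3 + -2*-2 + 0*2
Products: [-6, 2, -6, 4, 0]
Sum = -6.
|dot| = 6.

6


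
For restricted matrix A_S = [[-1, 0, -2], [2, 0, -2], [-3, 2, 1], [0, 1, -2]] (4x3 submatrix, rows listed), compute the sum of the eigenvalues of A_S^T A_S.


Sum of eigenvalues of A_S^T A_S = trace(A_S^T A_S) = sum of squared column norms of A_S.
A_S^T A_S diagonal: [14, 5, 13].
trace = 14 + 5 + 13 = 32.

32


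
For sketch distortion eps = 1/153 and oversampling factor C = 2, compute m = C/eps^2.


1/eps = 153.
(1/eps)^2 = 23409.
m = 2*23409 = 46818.

46818


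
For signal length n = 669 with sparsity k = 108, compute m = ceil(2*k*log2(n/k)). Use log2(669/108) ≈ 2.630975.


log2(n/k) = log2(669/108) ≈ 2.630975.
2*k*log2(n/k) ≈ 2*108*2.630975 = 568.2906.
m = ceil(568.2906) = 569.

569


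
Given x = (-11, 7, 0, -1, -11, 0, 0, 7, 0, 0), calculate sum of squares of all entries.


Non-zero entries: [(0, -11), (1, 7), (3, -1), (4, -11), (7, 7)]
Squares: [121, 49, 1, 121, 49]
||x||_2^2 = sum = 341.

341


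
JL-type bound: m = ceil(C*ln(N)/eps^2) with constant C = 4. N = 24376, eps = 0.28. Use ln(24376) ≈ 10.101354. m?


ln(24376) ≈ 10.101354.
eps^2 = 0.28^2 = 0.0784.
C*ln(N)/eps^2 ≈ 4*10.101354/0.0784 ≈ 515.3752.
m = ceil(515.3752) = 516.

516


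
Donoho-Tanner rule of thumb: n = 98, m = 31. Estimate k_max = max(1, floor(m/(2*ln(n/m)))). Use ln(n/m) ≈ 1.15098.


n/m = 98/31.
ln(n/m) ≈ 1.15098.
2*ln(n/m) ≈ 2.30196.
m/(2*ln(n/m)) ≈ 31/2.30196 ≈ 13.4668.
floor = 13.
k_max = max(1, 13) = 13.

13


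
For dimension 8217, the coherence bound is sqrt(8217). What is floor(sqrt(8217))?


90^2 = 8100 <= 8217 < 8281 = 91^2, so 90 <= sqrt(8217) < 91.
floor(sqrt(8217)) = 90.

90


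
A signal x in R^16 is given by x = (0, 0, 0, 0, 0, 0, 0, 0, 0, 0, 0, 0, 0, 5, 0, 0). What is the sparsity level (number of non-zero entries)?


Non-zero positions: [13].
Sparsity = 1.

1


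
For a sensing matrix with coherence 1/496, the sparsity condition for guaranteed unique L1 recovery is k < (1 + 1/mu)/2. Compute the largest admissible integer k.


1/mu = 496.
1 + 1/mu = 497.
(1 + 1/mu)/2 = 248.5 is not an integer, so k_max = floor(248.5) = 248.

248


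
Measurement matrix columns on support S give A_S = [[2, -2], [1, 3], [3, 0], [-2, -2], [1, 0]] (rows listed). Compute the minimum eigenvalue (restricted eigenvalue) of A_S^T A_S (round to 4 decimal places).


A_S^T A_S = [[19, 3], [3, 17]].
trace = 36.
det = 314.
disc = trace^2 - 4*det = 1296 - 4*314 = 40.
sqrt(40) ≈ 6.324555.
lam_min = (36 - sqrt(40))/2 ≈ (36 - 6.324555)/2 = 14.8377225 ≈ 14.8377.

14.8377


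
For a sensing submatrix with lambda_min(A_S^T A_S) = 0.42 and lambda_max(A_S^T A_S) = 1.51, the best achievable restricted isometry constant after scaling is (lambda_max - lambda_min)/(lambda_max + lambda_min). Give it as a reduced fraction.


lambda_max - lambda_min = 1.51 - 0.42 = 1.09.
lambda_max + lambda_min = 1.51 + 0.42 = 1.93.
delta = 1.09/1.93 = 109/193.

109/193


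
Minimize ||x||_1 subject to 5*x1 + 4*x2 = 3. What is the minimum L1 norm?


Axis intercepts:
  x1 = 3/5, x2 = 0: L1 = 3/5
  x1 = 0, x2 = 3/4: L1 = 3/4
x* = (3/5, 0)
||x*||_1 = 3/5.

3/5


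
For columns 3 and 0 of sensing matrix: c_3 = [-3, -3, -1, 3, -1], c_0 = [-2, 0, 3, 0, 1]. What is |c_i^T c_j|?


Inner product: -3*-2 + -3*0 + -1*3 + 3*0 + -1*1
Products: [6, 0, -3, 0, -1]
Sum = 2.
|dot| = 2.

2


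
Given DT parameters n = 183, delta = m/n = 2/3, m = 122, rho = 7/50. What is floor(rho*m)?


m = 2/3*183 = 122.
rho = 7/50.
rho*m = 7/50*122 = 17.08.
k = floor(17.08) = 17.

17


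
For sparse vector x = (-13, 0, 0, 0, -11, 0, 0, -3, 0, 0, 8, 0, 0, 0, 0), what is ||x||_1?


Non-zero entries: [(0, -13), (4, -11), (7, -3), (10, 8)]
Absolute values: [13, 11, 3, 8]
||x||_1 = sum = 35.

35


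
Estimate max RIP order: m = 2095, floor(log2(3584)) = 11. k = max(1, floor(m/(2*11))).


floor(log2(3584)) = 11.
2*11 = 22.
m/(2*floor(log2(n))) = 2095/22 ≈ 95.2273.
floor = 95.
k = max(1, 95) = 95.

95


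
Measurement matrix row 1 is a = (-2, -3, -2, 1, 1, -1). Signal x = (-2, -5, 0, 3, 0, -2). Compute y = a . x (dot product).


Non-zero terms: ['-2*-2', '-3*-5', '1*3', '-1*-2']
Products: [4, 15, 3, 2]
y = sum = 24.

24


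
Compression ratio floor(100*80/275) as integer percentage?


100*m/n = 100*80/275 ≈ 29.0909.
floor = 29.

29


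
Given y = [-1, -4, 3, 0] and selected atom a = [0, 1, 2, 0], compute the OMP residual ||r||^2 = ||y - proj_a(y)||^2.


a^T a = 5.
a^T y = 2.
coeff = 2/5 = 2/5.
||r||^2 = 126/5.

126/5


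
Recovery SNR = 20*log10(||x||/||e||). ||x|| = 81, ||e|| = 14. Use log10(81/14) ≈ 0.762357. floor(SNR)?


||x||/||e|| = 81/14.
log10(81/14) ≈ 0.762357.
20*log10(||x||/||e||) ≈ 20*0.762357 = 15.24714.
floor(15.24714) = 15.

15


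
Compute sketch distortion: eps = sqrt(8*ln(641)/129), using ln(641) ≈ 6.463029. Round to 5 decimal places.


ln(641) ≈ 6.463029.
8*ln(N)/m ≈ 8*6.463029/129 ≈ 0.400808.
eps = sqrt(0.400808) ≈ 0.633094 ≈ 0.63309.

0.63309


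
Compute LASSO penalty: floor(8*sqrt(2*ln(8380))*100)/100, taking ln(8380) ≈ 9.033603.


ln(8380) ≈ 9.033603.
2*ln(n) ≈ 18.067206.
sqrt(2*ln(n)) ≈ sqrt(18.067206) ≈ 4.250554.
lambda ≈ 8*4.250554 = 34.004432.
floor(lambda*100)/100 = 34.00.

34.00


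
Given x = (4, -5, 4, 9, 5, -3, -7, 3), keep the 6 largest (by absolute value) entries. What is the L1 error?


Sorted |x_i| descending: [9, 7, 5, 5, 4, 4, 3, 3]
Keep top 6: [9, 7, 5, 5, 4, 4]
Tail entries: [3, 3]
L1 error = sum of tail = 6.

6


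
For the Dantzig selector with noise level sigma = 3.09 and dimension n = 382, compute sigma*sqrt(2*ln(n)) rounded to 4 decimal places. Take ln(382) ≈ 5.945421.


ln(382) ≈ 5.945421.
2*ln(n) ≈ 11.890842.
sqrt(2*ln(n)) ≈ sqrt(11.890842) ≈ 3.44831.
threshold ≈ 3.09*3.44831 = 10.6552779 ≈ 10.6553.

10.6553


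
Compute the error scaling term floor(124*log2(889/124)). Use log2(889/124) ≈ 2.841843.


log2(n/k) = log2(889/124) ≈ 2.841843.
k*log2(n/k) ≈ 124*2.841843 = 352.388532.
floor(352.388532) = 352.

352


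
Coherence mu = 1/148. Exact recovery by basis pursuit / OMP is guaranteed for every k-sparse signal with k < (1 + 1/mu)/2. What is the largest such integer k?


1/mu = 148.
1 + 1/mu = 149.
(1 + 1/mu)/2 = 74.5 is not an integer, so k_max = floor(74.5) = 74.

74


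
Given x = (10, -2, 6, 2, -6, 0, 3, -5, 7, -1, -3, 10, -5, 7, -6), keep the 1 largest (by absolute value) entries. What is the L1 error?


Sorted |x_i| descending: [10, 10, 7, 7, 6, 6, 6, 5, 5, 3, 3, 2, 2, 1, 0]
Keep top 1: [10]
Tail entries: [10, 7, 7, 6, 6, 6, 5, 5, 3, 3, 2, 2, 1, 0]
L1 error = sum of tail = 63.

63


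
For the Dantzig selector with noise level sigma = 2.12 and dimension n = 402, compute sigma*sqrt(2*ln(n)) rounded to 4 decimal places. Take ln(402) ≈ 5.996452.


ln(402) ≈ 5.996452.
2*ln(n) ≈ 11.992904.
sqrt(2*ln(n)) ≈ sqrt(11.992904) ≈ 3.463077.
threshold ≈ 2.12*3.463077 = 7.34172324 ≈ 7.3417.

7.3417


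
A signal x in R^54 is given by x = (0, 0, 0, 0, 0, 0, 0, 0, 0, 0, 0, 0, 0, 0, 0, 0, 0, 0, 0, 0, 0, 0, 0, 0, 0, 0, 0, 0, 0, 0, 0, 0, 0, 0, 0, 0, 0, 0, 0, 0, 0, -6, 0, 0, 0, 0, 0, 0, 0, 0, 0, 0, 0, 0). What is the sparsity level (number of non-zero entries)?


Non-zero positions: [41].
Sparsity = 1.

1


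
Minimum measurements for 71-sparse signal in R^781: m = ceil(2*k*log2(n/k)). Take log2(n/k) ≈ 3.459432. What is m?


log2(n/k) = log2(781/71) ≈ 3.459432.
2*k*log2(n/k) ≈ 2*71*3.459432 = 491.239344.
m = ceil(491.239344) = 492.

492


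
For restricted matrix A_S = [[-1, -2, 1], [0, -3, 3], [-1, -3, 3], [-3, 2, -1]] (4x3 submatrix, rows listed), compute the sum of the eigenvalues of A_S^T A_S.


Sum of eigenvalues of A_S^T A_S = trace(A_S^T A_S) = sum of squared column norms of A_S.
A_S^T A_S diagonal: [11, 26, 20].
trace = 11 + 26 + 20 = 57.

57


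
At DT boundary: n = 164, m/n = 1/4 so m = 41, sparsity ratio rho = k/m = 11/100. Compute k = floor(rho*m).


m = 1/4*164 = 41.
rho = 11/100.
rho*m = 11/100*41 = 4.51.
k = floor(4.51) = 4.

4


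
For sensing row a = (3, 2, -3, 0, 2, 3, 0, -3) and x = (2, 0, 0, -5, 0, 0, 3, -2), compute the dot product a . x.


Non-zero terms: ['3*2', '0*-5', '0*3', '-3*-2']
Products: [6, 0, 0, 6]
y = sum = 12.

12


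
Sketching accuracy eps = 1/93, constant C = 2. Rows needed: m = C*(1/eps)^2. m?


1/eps = 93.
(1/eps)^2 = 8649.
m = 2*8649 = 17298.

17298


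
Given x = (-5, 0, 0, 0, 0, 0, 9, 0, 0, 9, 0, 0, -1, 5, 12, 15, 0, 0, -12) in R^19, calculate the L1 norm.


Non-zero entries: [(0, -5), (6, 9), (9, 9), (12, -1), (13, 5), (14, 12), (15, 15), (18, -12)]
Absolute values: [5, 9, 9, 1, 5, 12, 15, 12]
||x||_1 = sum = 68.

68


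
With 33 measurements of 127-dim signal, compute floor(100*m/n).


100*m/n = 100*33/127 ≈ 25.9843.
floor = 25.

25


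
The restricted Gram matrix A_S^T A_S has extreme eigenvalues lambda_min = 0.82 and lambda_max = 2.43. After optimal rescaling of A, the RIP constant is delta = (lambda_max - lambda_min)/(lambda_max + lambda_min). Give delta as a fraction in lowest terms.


lambda_max - lambda_min = 2.43 - 0.82 = 1.61.
lambda_max + lambda_min = 2.43 + 0.82 = 3.25.
delta = 1.61/3.25 = 161/325.

161/325


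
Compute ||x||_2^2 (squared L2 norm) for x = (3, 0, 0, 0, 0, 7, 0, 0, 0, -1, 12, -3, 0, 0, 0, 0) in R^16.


Non-zero entries: [(0, 3), (5, 7), (9, -1), (10, 12), (11, -3)]
Squares: [9, 49, 1, 144, 9]
||x||_2^2 = sum = 212.

212


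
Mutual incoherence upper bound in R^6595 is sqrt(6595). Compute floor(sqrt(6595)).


81^2 = 6561 <= 6595 < 6724 = 82^2, so 81 <= sqrt(6595) < 82.
floor(sqrt(6595)) = 81.

81


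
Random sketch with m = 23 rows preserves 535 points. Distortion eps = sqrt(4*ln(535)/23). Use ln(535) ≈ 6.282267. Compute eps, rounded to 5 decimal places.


ln(535) ≈ 6.282267.
4*ln(N)/m ≈ 4*6.282267/23 ≈ 1.09256817.
eps = sqrt(1.09256817) ≈ 1.0452599 ≈ 1.04526.

1.04526


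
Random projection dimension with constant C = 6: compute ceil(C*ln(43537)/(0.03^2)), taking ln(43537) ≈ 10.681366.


ln(43537) ≈ 10.681366.
eps^2 = 0.03^2 = 0.0009.
C*ln(N)/eps^2 ≈ 6*10.681366/0.0009 ≈ 71209.1067.
m = ceil(71209.1067) = 71210.

71210


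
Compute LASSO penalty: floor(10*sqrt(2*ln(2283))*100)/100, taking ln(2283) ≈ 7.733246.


ln(2283) ≈ 7.733246.
2*ln(n) ≈ 15.466492.
sqrt(2*ln(n)) ≈ sqrt(15.466492) ≈ 3.932746.
lambda ≈ 10*3.932746 = 39.32746.
floor(lambda*100)/100 = 39.32.

39.32


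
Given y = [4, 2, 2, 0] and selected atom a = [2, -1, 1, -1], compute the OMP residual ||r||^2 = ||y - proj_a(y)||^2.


a^T a = 7.
a^T y = 8.
coeff = 8/7 = 8/7.
||r||^2 = 104/7.

104/7


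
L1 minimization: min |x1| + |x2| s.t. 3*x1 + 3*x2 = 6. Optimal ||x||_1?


Axis intercepts:
  x1 = 2, x2 = 0: L1 = 2
  x1 = 0, x2 = 2: L1 = 2
x* = (2, 0)
||x*||_1 = 2.

2


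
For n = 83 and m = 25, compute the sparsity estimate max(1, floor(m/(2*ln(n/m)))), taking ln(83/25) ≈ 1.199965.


n/m = 83/25.
ln(n/m) ≈ 1.199965.
2*ln(n/m) ≈ 2.39993.
m/(2*ln(n/m)) ≈ 25/2.39993 ≈ 10.417.
floor = 10.
k_max = max(1, 10) = 10.

10


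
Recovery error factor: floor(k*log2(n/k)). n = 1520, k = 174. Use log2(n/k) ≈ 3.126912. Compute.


log2(n/k) = log2(1520/174) ≈ 3.126912.
k*log2(n/k) ≈ 174*3.126912 = 544.082688.
floor(544.082688) = 544.

544


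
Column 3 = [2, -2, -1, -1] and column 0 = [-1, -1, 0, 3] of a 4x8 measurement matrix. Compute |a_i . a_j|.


Inner product: 2*-1 + -2*-1 + -1*0 + -1*3
Products: [-2, 2, 0, -3]
Sum = -3.
|dot| = 3.

3


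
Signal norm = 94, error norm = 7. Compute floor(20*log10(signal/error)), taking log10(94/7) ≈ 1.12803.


||x||/||e|| = 94/7.
log10(94/7) ≈ 1.12803.
20*log10(||x||/||e||) ≈ 20*1.12803 = 22.5606.
floor(22.5606) = 22.

22


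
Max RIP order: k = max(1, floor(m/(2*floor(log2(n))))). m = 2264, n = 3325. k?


floor(log2(3325)) = 11.
2*11 = 22.
m/(2*floor(log2(n))) = 2264/22 ≈ 102.9091.
floor = 102.
k = max(1, 102) = 102.

102


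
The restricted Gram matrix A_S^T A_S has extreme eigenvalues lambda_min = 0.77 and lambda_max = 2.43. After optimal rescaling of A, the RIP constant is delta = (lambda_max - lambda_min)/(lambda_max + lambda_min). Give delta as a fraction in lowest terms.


lambda_max - lambda_min = 2.43 - 0.77 = 1.66.
lambda_max + lambda_min = 2.43 + 0.77 = 3.20.
delta = 1.66/3.20 = 166/320 = 83/160.

83/160


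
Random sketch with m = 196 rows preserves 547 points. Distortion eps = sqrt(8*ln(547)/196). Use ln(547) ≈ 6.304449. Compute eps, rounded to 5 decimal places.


ln(547) ≈ 6.304449.
8*ln(N)/m ≈ 8*6.304449/196 ≈ 0.25732445.
eps = sqrt(0.25732445) ≈ 0.5072716 ≈ 0.50727.

0.50727


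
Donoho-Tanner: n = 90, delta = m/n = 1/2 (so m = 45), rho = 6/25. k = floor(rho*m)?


m = 1/2*90 = 45.
rho = 6/25.
rho*m = 6/25*45 = 10.8.
k = floor(10.8) = 10.

10


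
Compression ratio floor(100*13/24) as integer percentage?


100*m/n = 100*13/24 ≈ 54.1667.
floor = 54.

54


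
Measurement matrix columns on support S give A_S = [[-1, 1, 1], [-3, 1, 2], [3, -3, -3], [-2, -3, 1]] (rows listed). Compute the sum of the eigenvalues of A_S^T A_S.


Sum of eigenvalues of A_S^T A_S = trace(A_S^T A_S) = sum of squared column norms of A_S.
A_S^T A_S diagonal: [23, 20, 15].
trace = 23 + 20 + 15 = 58.

58


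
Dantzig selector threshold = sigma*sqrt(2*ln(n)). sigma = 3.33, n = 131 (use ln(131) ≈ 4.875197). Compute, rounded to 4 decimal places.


ln(131) ≈ 4.875197.
2*ln(n) ≈ 9.750394.
sqrt(2*ln(n)) ≈ sqrt(9.750394) ≈ 3.122562.
threshold ≈ 3.33*3.122562 = 10.39813146 ≈ 10.3981.

10.3981


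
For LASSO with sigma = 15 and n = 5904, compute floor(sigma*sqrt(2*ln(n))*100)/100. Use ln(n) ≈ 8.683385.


ln(5904) ≈ 8.683385.
2*ln(n) ≈ 17.36677.
sqrt(2*ln(n)) ≈ sqrt(17.36677) ≈ 4.167346.
lambda ≈ 15*4.167346 = 62.51019.
floor(lambda*100)/100 = 62.51.

62.51


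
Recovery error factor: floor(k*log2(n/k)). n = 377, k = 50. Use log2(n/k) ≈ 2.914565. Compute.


log2(n/k) = log2(377/50) ≈ 2.914565.
k*log2(n/k) ≈ 50*2.914565 = 145.72825.
floor(145.72825) = 145.

145


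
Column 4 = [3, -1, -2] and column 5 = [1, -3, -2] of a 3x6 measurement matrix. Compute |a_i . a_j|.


Inner product: 3*1 + -1*-3 + -2*-2
Products: [3, 3, 4]
Sum = 10.
|dot| = 10.

10


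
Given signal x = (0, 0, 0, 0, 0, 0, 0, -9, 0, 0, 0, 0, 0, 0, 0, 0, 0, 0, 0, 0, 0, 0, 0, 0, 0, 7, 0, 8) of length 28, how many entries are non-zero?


Non-zero positions: [7, 25, 27].
Sparsity = 3.

3


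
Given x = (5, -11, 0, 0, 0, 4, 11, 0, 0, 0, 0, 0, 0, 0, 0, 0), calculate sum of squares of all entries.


Non-zero entries: [(0, 5), (1, -11), (5, 4), (6, 11)]
Squares: [25, 121, 16, 121]
||x||_2^2 = sum = 283.

283


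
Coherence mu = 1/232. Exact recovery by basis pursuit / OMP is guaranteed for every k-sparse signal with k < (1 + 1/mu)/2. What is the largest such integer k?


1/mu = 232.
1 + 1/mu = 233.
(1 + 1/mu)/2 = 116.5 is not an integer, so k_max = floor(116.5) = 116.

116


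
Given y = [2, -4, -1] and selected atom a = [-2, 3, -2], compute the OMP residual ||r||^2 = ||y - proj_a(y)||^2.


a^T a = 17.
a^T y = -14.
coeff = -14/17 = -14/17.
||r||^2 = 161/17.

161/17


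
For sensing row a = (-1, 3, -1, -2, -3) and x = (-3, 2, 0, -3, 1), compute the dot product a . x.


Non-zero terms: ['-1*-3', '3*2', '-2*-3', '-3*1']
Products: [3, 6, 6, -3]
y = sum = 12.

12


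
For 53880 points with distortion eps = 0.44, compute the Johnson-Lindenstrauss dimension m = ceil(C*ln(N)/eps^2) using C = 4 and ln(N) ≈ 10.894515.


ln(53880) ≈ 10.894515.
eps^2 = 0.44^2 = 0.1936.
C*ln(N)/eps^2 ≈ 4*10.894515/0.1936 ≈ 225.0933.
m = ceil(225.0933) = 226.

226


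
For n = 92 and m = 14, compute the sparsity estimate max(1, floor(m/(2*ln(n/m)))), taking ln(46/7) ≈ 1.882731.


n/m = 92/14 = 46/7.
ln(n/m) ≈ 1.882731.
2*ln(n/m) ≈ 3.765462.
m/(2*ln(n/m)) ≈ 14/3.765462 ≈ 3.718.
floor = 3.
k_max = max(1, 3) = 3.

3


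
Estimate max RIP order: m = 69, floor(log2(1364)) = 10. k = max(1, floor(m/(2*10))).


floor(log2(1364)) = 10.
2*10 = 20.
m/(2*floor(log2(n))) = 69/20 ≈ 3.45.
floor = 3.
k = max(1, 3) = 3.

3


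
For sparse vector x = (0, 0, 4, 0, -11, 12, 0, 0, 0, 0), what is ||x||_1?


Non-zero entries: [(2, 4), (4, -11), (5, 12)]
Absolute values: [4, 11, 12]
||x||_1 = sum = 27.

27


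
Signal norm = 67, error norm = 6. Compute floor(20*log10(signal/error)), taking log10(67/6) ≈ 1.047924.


||x||/||e|| = 67/6.
log10(67/6) ≈ 1.047924.
20*log10(||x||/||e||) ≈ 20*1.047924 = 20.95848.
floor(20.95848) = 20.

20


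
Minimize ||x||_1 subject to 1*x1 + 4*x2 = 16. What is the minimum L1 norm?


Axis intercepts:
  x1 = 16, x2 = 0: L1 = 16
  x1 = 0, x2 = 4: L1 = 4
x* = (0, 4)
||x*||_1 = 4.

4


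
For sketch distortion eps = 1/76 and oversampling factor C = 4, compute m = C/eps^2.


1/eps = 76.
(1/eps)^2 = 5776.
m = 4*5776 = 23104.

23104


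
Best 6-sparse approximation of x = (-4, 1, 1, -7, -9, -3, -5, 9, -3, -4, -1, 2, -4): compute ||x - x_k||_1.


Sorted |x_i| descending: [9, 9, 7, 5, 4, 4, 4, 3, 3, 2, 1, 1, 1]
Keep top 6: [9, 9, 7, 5, 4, 4]
Tail entries: [4, 3, 3, 2, 1, 1, 1]
L1 error = sum of tail = 15.

15


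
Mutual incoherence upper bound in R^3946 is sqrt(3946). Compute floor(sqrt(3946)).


62^2 = 3844 <= 3946 < 3969 = 63^2, so 62 <= sqrt(3946) < 63.
floor(sqrt(3946)) = 62.

62


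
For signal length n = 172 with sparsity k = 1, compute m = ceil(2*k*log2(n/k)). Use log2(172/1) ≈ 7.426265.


log2(n/k) = log2(172/1) ≈ 7.426265.
2*k*log2(n/k) ≈ 2*1*7.426265 = 14.85253.
m = ceil(14.85253) = 15.

15


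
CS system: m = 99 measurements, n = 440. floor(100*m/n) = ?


100*m/n = 100*99/440 ≈ 22.5.
floor = 22.

22


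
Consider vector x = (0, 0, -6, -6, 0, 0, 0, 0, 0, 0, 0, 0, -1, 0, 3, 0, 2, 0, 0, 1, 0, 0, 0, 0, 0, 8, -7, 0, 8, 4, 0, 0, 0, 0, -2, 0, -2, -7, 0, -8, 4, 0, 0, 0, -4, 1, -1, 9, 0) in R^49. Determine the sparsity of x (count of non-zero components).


Non-zero positions: [2, 3, 12, 14, 16, 19, 25, 26, 28, 29, 34, 36, 37, 39, 40, 44, 45, 46, 47].
Sparsity = 19.

19


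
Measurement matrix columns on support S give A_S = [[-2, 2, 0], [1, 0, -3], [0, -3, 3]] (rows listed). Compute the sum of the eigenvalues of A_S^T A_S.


Sum of eigenvalues of A_S^T A_S = trace(A_S^T A_S) = sum of squared column norms of A_S.
A_S^T A_S diagonal: [5, 13, 18].
trace = 5 + 13 + 18 = 36.

36


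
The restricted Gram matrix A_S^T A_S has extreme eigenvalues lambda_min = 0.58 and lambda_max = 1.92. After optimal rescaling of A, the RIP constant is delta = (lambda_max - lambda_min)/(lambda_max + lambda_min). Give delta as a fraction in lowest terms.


lambda_max - lambda_min = 1.92 - 0.58 = 1.34.
lambda_max + lambda_min = 1.92 + 0.58 = 2.50.
delta = 1.34/2.50 = 134/250 = 67/125.

67/125


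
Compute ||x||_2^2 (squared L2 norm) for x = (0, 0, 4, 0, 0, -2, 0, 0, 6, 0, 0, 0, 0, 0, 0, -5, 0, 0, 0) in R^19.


Non-zero entries: [(2, 4), (5, -2), (8, 6), (15, -5)]
Squares: [16, 4, 36, 25]
||x||_2^2 = sum = 81.

81


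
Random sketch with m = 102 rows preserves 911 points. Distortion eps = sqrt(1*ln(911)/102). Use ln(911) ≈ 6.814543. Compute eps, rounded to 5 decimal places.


ln(911) ≈ 6.814543.
1*ln(N)/m ≈ 1*6.814543/102 ≈ 0.06680925.
eps = sqrt(0.06680925) ≈ 0.2584749 ≈ 0.25847.

0.25847


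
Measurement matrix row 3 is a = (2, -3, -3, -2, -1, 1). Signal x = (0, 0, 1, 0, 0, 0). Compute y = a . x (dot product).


Non-zero terms: ['-3*1']
Products: [-3]
y = sum = -3.

-3


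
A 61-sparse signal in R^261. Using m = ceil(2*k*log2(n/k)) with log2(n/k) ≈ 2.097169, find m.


log2(n/k) = log2(261/61) ≈ 2.097169.
2*k*log2(n/k) ≈ 2*61*2.097169 = 255.854618.
m = ceil(255.854618) = 256.

256


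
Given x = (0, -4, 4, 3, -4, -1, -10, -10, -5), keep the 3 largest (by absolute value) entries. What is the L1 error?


Sorted |x_i| descending: [10, 10, 5, 4, 4, 4, 3, 1, 0]
Keep top 3: [10, 10, 5]
Tail entries: [4, 4, 4, 3, 1, 0]
L1 error = sum of tail = 16.

16


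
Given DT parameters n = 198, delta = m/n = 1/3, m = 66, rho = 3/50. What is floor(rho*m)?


m = 1/3*198 = 66.
rho = 3/50.
rho*m = 3/50*66 = 3.96.
k = floor(3.96) = 3.

3


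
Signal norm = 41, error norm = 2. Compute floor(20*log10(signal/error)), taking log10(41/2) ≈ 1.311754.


||x||/||e|| = 41/2.
log10(41/2) ≈ 1.311754.
20*log10(||x||/||e||) ≈ 20*1.311754 = 26.23508.
floor(26.23508) = 26.

26


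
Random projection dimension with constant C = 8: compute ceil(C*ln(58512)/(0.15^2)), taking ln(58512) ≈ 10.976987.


ln(58512) ≈ 10.976987.
eps^2 = 0.15^2 = 0.0225.
C*ln(N)/eps^2 ≈ 8*10.976987/0.0225 ≈ 3902.9287.
m = ceil(3902.9287) = 3903.

3903


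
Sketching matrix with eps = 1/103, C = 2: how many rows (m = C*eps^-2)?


1/eps = 103.
(1/eps)^2 = 10609.
m = 2*10609 = 21218.

21218


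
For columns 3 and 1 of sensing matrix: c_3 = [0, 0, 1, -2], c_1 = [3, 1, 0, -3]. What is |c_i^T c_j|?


Inner product: 0*3 + 0*1 + 1*0 + -2*-3
Products: [0, 0, 0, 6]
Sum = 6.
|dot| = 6.

6


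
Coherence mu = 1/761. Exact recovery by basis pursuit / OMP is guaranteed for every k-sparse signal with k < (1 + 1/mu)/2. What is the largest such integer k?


1/mu = 761.
1 + 1/mu = 762.
(1 + 1/mu)/2 = 381 is an integer and the inequality is strict, so k_max = 381 - 1 = 380.

380


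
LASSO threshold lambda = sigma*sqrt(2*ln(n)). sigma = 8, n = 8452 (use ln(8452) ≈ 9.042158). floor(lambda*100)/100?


ln(8452) ≈ 9.042158.
2*ln(n) ≈ 18.084316.
sqrt(2*ln(n)) ≈ sqrt(18.084316) ≈ 4.252566.
lambda ≈ 8*4.252566 = 34.020528.
floor(lambda*100)/100 = 34.02.

34.02


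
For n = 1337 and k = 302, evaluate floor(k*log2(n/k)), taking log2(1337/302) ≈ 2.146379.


log2(n/k) = log2(1337/302) ≈ 2.146379.
k*log2(n/k) ≈ 302*2.146379 = 648.206458.
floor(648.206458) = 648.

648


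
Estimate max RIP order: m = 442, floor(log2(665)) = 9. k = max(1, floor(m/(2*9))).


floor(log2(665)) = 9.
2*9 = 18.
m/(2*floor(log2(n))) = 442/18 ≈ 24.5556.
floor = 24.
k = max(1, 24) = 24.

24


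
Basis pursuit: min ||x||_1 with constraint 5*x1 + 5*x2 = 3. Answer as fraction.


Axis intercepts:
  x1 = 3/5, x2 = 0: L1 = 3/5
  x1 = 0, x2 = 3/5: L1 = 3/5
x* = (3/5, 0)
||x*||_1 = 3/5.

3/5


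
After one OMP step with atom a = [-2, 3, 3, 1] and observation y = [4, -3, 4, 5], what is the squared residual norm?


a^T a = 23.
a^T y = 0.
coeff = 0/23 = 0.
||r||^2 = 66.

66


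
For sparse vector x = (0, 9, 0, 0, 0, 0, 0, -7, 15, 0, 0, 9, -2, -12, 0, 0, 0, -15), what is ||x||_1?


Non-zero entries: [(1, 9), (7, -7), (8, 15), (11, 9), (12, -2), (13, -12), (17, -15)]
Absolute values: [9, 7, 15, 9, 2, 12, 15]
||x||_1 = sum = 69.

69


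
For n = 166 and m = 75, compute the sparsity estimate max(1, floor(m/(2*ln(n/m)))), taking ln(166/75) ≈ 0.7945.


n/m = 166/75.
ln(n/m) ≈ 0.7945.
2*ln(n/m) ≈ 1.589.
m/(2*ln(n/m)) ≈ 75/1.589 ≈ 47.1995.
floor = 47.
k_max = max(1, 47) = 47.

47


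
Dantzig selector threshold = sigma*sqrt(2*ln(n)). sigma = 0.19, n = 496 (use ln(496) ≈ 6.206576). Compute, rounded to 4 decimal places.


ln(496) ≈ 6.206576.
2*ln(n) ≈ 12.413152.
sqrt(2*ln(n)) ≈ sqrt(12.413152) ≈ 3.52323.
threshold ≈ 0.19*3.52323 = 0.6694137 ≈ 0.6694.

0.6694


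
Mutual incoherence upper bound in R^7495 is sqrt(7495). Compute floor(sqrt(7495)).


86^2 = 7396 <= 7495 < 7569 = 87^2, so 86 <= sqrt(7495) < 87.
floor(sqrt(7495)) = 86.

86


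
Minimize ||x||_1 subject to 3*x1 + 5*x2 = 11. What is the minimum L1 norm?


Axis intercepts:
  x1 = 11/3, x2 = 0: L1 = 11/3
  x1 = 0, x2 = 11/5: L1 = 11/5
x* = (0, 11/5)
||x*||_1 = 11/5.

11/5


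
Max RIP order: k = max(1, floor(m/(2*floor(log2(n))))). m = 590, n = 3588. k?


floor(log2(3588)) = 11.
2*11 = 22.
m/(2*floor(log2(n))) = 590/22 ≈ 26.8182.
floor = 26.
k = max(1, 26) = 26.

26


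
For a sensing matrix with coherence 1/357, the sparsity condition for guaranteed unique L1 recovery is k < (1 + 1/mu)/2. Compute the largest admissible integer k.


1/mu = 357.
1 + 1/mu = 358.
(1 + 1/mu)/2 = 179 is an integer and the inequality is strict, so k_max = 179 - 1 = 178.

178


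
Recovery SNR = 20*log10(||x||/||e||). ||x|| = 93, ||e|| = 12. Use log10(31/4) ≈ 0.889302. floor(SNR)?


||x||/||e|| = 93/12 = 31/4.
log10(31/4) ≈ 0.889302.
20*log10(||x||/||e||) ≈ 20*0.889302 = 17.78604.
floor(17.78604) = 17.

17


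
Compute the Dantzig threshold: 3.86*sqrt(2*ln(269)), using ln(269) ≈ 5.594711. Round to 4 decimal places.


ln(269) ≈ 5.594711.
2*ln(n) ≈ 11.189422.
sqrt(2*ln(n)) ≈ sqrt(11.189422) ≈ 3.345059.
threshold ≈ 3.86*3.345059 = 12.91192774 ≈ 12.9119.

12.9119


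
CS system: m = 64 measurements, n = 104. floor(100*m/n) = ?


100*m/n = 100*64/104 ≈ 61.5385.
floor = 61.

61


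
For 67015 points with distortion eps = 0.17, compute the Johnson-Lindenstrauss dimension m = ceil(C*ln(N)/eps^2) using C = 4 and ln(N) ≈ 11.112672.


ln(67015) ≈ 11.112672.
eps^2 = 0.17^2 = 0.0289.
C*ln(N)/eps^2 ≈ 4*11.112672/0.0289 ≈ 1538.0861.
m = ceil(1538.0861) = 1539.

1539


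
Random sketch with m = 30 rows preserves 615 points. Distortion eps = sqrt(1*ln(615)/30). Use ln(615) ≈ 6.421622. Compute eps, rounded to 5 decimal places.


ln(615) ≈ 6.421622.
1*ln(N)/m ≈ 1*6.421622/30 ≈ 0.21405407.
eps = sqrt(0.21405407) ≈ 0.4626598 ≈ 0.46266.

0.46266


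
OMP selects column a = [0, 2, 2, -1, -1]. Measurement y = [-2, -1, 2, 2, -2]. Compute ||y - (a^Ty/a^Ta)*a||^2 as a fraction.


a^T a = 10.
a^T y = 2.
coeff = 2/10 = 1/5.
||r||^2 = 83/5.

83/5


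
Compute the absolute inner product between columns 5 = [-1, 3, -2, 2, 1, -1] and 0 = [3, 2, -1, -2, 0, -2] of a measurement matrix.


Inner product: -1*3 + 3*2 + -2*-1 + 2*-2 + 1*0 + -1*-2
Products: [-3, 6, 2, -4, 0, 2]
Sum = 3.
|dot| = 3.

3


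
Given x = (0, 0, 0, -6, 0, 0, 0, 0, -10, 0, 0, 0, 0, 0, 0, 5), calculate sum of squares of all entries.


Non-zero entries: [(3, -6), (8, -10), (15, 5)]
Squares: [36, 100, 25]
||x||_2^2 = sum = 161.

161


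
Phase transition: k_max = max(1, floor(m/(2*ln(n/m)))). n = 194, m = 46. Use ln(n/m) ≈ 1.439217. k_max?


n/m = 194/46 = 97/23.
ln(n/m) ≈ 1.439217.
2*ln(n/m) ≈ 2.878434.
m/(2*ln(n/m)) ≈ 46/2.878434 ≈ 15.9809.
floor = 15.
k_max = max(1, 15) = 15.

15


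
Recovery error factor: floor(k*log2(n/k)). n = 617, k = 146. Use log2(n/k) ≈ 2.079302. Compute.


log2(n/k) = log2(617/146) ≈ 2.079302.
k*log2(n/k) ≈ 146*2.079302 = 303.578092.
floor(303.578092) = 303.

303


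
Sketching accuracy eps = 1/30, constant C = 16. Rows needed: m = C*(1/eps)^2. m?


1/eps = 30.
(1/eps)^2 = 900.
m = 16*900 = 14400.

14400


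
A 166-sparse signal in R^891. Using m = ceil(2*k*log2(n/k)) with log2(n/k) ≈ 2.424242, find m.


log2(n/k) = log2(891/166) ≈ 2.424242.
2*k*log2(n/k) ≈ 2*166*2.424242 = 804.848344.
m = ceil(804.848344) = 805.

805


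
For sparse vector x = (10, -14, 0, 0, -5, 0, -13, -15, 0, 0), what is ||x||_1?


Non-zero entries: [(0, 10), (1, -14), (4, -5), (6, -13), (7, -15)]
Absolute values: [10, 14, 5, 13, 15]
||x||_1 = sum = 57.

57


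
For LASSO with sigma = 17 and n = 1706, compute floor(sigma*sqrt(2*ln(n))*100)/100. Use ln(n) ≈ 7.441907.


ln(1706) ≈ 7.441907.
2*ln(n) ≈ 14.883814.
sqrt(2*ln(n)) ≈ sqrt(14.883814) ≈ 3.857955.
lambda ≈ 17*3.857955 = 65.585235.
floor(lambda*100)/100 = 65.58.

65.58


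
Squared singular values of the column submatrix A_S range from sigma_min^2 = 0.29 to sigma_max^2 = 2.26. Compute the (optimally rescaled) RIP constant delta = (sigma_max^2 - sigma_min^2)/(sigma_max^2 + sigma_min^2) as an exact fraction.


lambda_max - lambda_min = 2.26 - 0.29 = 1.97.
lambda_max + lambda_min = 2.26 + 0.29 = 2.55.
delta = 1.97/2.55 = 197/255.

197/255


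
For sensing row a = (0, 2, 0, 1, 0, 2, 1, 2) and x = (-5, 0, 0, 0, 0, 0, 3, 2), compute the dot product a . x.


Non-zero terms: ['0*-5', '1*3', '2*2']
Products: [0, 3, 4]
y = sum = 7.

7


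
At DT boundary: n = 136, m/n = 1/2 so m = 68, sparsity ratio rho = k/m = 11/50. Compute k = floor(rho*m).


m = 1/2*136 = 68.
rho = 11/50.
rho*m = 11/50*68 = 14.96.
k = floor(14.96) = 14.

14


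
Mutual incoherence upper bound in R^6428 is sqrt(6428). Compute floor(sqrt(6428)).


80^2 = 6400 <= 6428 < 6561 = 81^2, so 80 <= sqrt(6428) < 81.
floor(sqrt(6428)) = 80.

80


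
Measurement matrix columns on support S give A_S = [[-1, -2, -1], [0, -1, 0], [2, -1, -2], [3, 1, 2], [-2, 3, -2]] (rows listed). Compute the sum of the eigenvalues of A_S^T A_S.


Sum of eigenvalues of A_S^T A_S = trace(A_S^T A_S) = sum of squared column norms of A_S.
A_S^T A_S diagonal: [18, 16, 13].
trace = 18 + 16 + 13 = 47.

47


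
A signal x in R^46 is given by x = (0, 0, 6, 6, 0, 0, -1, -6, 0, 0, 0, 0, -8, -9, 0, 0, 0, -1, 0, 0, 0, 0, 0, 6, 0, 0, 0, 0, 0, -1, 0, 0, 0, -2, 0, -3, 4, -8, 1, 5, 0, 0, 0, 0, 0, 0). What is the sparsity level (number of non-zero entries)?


Non-zero positions: [2, 3, 6, 7, 12, 13, 17, 23, 29, 33, 35, 36, 37, 38, 39].
Sparsity = 15.

15


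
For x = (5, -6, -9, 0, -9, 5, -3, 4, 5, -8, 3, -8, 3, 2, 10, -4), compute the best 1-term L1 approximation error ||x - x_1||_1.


Sorted |x_i| descending: [10, 9, 9, 8, 8, 6, 5, 5, 5, 4, 4, 3, 3, 3, 2, 0]
Keep top 1: [10]
Tail entries: [9, 9, 8, 8, 6, 5, 5, 5, 4, 4, 3, 3, 3, 2, 0]
L1 error = sum of tail = 74.

74


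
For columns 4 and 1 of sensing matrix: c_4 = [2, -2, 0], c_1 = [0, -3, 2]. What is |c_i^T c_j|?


Inner product: 2*0 + -2*-3 + 0*2
Products: [0, 6, 0]
Sum = 6.
|dot| = 6.

6


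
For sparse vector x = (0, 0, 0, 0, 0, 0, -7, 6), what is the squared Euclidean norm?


Non-zero entries: [(6, -7), (7, 6)]
Squares: [49, 36]
||x||_2^2 = sum = 85.

85


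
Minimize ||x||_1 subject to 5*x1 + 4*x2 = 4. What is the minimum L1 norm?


Axis intercepts:
  x1 = 4/5, x2 = 0: L1 = 4/5
  x1 = 0, x2 = 1: L1 = 1
x* = (4/5, 0)
||x*||_1 = 4/5.

4/5


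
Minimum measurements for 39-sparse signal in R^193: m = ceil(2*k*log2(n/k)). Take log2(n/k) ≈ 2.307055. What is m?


log2(n/k) = log2(193/39) ≈ 2.307055.
2*k*log2(n/k) ≈ 2*39*2.307055 = 179.95029.
m = ceil(179.95029) = 180.

180
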